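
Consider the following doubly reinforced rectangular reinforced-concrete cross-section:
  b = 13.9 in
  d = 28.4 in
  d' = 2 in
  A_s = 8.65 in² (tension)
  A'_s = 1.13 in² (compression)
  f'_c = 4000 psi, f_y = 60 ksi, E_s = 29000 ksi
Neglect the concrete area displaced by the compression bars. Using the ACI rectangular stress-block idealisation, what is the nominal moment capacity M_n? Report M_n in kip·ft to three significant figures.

Assume both steels yield.
a = (A_s − A'_s) f_y/(0.85 f'_c b) = (8.65 − 1.13) × 60/(0.85 × 4 × 13.9) = 9.547 in.
c = a/β₁ = 9.547/0.85 = 11.232 in; ε'_s = 0.003(c − d')/c = 0.0025 ≥ ε_y = 0.0021, so the compression steel yields.
M_n = (A_s − A'_s) f_y (d − a/2) + A'_s f_y (d − d') = 451.2 × (28.4 − 4.7735) + 67.8 × (28.4 − 2) = 10660.3 + 1789.9 = 12450.2 kip·in = 12450.2/12 = 1037.52 kip·ft.

M_n ≈ 1040 kip·ft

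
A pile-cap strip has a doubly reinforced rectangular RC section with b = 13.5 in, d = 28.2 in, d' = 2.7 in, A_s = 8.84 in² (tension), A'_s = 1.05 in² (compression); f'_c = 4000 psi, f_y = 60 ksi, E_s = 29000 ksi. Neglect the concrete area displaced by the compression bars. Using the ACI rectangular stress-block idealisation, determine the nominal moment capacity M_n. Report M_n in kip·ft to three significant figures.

Assume both steels yield.
a = (A_s − A'_s) f_y/(0.85 f'_c b) = (8.84 − 1.05) × 60/(0.85 × 4 × 13.5) = 10.183 in.
c = a/β₁ = 10.183/0.85 = 11.980 in; ε'_s = 0.003(c − d')/c = 0.0023 ≥ ε_y = 0.0021, so the compression steel yields.
M_n = (A_s − A'_s) f_y (d − a/2) + A'_s f_y (d − d') = 467.4 × (28.2 − 5.0915) + 63 × (28.2 − 2.7) = 10800.9 + 1606.5 = 12407.4 kip·in = 12407.4/12 = 1033.95 kip·ft.

M_n ≈ 1030 kip·ft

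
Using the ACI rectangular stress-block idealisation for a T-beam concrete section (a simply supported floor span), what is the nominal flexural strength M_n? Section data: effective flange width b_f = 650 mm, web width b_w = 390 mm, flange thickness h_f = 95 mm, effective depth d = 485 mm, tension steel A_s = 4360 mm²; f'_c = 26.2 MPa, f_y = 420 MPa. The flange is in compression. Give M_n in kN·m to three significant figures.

M_n ≈ 768 kN·m

Tension: T = A_s f_y = 4360 × 420 = 1831200 N.
Try a within the flange: a = T/(0.85 f'_c b_f) = 1831200/(0.85 × 26.2 × 650) = 126.50 mm.
a = 126.50 > h_f = 95 mm: the block extends into the web. Split into flange-overhang and web parts.
C_f = 0.85 f'_c (b_f − b_w) h_f = 0.85 × 26.2 × (650 − 390) × 95 = 550069 N.
Remaining web compression depth: a_w = (T − C_f)/(0.85 f'_c b_w) = (1831200 − 550069)/(0.85 × 26.2 × 390) = 147.51 mm.
M_n = C_f(d − h_f/2) + (T − C_f)(d − a_w/2) = 550069 × (485 − 47.5) + 1281131 × (485 − 73.755) = 240.66 + 526.86 = 767.52 × 10⁶ N·mm.
M_n = 767.52 kN·m.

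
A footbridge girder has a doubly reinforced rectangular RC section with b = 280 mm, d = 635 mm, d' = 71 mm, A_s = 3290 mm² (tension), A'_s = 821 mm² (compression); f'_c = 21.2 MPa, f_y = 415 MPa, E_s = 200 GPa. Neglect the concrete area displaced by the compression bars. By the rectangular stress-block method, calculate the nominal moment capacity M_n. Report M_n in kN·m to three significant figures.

M_n ≈ 739 kN·m

Assume both tension and compression steel yield.
Net tension couple steel: A_s − A'_s = 2469 mm².
a = (A_s − A'_s) f_y / (0.85 f'_c b) = 1024635/(0.85 × 21.2 × 280) = 203.07 mm.
c = a/β₁ = 203.07/0.85 = 238.91 mm; ε'_s = 0.003(c − d')/c = 0.0021 ≥ f_y/E_s = 0.0021, so compression steel does yield.
M_n = (A_s − A'_s) f_y (d − a/2) + A'_s f_y (d − d') = [1024635 × (635 − 101.535) + 340715 × (635 − 71)] × 10⁻⁶ = 546.61 + 192.16 = 738.77 kN·m.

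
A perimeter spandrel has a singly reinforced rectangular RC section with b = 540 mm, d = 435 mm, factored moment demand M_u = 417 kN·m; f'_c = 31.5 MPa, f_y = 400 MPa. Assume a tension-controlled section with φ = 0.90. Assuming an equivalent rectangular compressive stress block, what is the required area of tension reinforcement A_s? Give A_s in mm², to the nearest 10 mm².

A_s ≈ 2940 mm²

M_n = M_u/φ = 417/0.90 = 463.333 kN·m.
With M_n = 0.85 f'_c a b (d − a/2), solve the quadratic for a:
a = d − √(d² − 2M_n/(0.85 f'_c b)) = 435 − √(435² − 2 × 463.333×10⁶/(0.85 × 31.5 × 540)) = 81.26 mm.
A_s = 0.85 f'_c a b / f_y = 0.85 × 31.5 × 81.26 × 540 / 400 = 2937.2 mm².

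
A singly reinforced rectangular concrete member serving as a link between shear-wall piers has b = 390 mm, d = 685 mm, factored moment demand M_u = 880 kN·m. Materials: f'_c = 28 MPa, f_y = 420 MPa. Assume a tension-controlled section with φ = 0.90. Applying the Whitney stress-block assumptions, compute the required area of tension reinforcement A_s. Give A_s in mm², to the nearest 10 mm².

A_s ≈ 3900 mm²

M_n = M_u/φ = 880/0.90 = 977.778 kN·m.
With M_n = 0.85 f'_c a b (d − a/2), solve the quadratic for a:
a = d − √(d² − 2M_n/(0.85 f'_c b)) = 685 − √(685² − 2 × 977.778×10⁶/(0.85 × 28 × 390)) = 176.53 mm.
A_s = 0.85 f'_c a b / f_y = 0.85 × 28 × 176.53 × 390 / 420 = 3901.3 mm².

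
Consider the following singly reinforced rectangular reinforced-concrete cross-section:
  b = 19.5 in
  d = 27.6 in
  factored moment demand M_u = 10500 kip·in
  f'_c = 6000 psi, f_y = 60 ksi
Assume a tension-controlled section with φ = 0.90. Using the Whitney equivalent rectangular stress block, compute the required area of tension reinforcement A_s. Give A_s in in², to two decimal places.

M_n = M_u/φ = 10500/0.90 = 11666.7 kip·in.
From M_n = 0.85 f'_c a b (d − a/2):
a = d − √(d² − 2M_n/(0.85 f'_c b)) = 27.6 − √(27.6² − 2 × 11666.7/(0.85 × 6 × 19.5)) = 4.641 in.
A_s = 0.85 f'_c a b / f_y = 0.85 × 6 × 4.641 × 19.5 / 60 = 7.692 in².

A_s ≈ 7.69 in²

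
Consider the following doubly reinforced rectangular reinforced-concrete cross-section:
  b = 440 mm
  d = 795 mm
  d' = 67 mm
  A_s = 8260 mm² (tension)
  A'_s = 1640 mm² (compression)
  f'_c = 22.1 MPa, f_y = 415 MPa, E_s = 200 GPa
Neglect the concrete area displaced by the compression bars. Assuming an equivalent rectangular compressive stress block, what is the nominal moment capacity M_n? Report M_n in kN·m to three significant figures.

M_n ≈ 2220 kN·m

Assume both tension and compression steel yield.
Net tension couple steel: A_s − A'_s = 6620 mm².
a = (A_s − A'_s) f_y / (0.85 f'_c b) = 2747300/(0.85 × 22.1 × 440) = 332.39 mm.
c = a/β₁ = 332.39/0.85 = 391.05 mm; ε'_s = 0.003(c − d')/c = 0.0025 ≥ f_y/E_s = 0.0021, so compression steel does yield.
M_n = (A_s − A'_s) f_y (d − a/2) + A'_s f_y (d − d') = [2747300 × (795 − 166.195) + 680600 × (795 − 67)] × 10⁻⁶ = 1727.52 + 495.48 = 2223.00 kN·m.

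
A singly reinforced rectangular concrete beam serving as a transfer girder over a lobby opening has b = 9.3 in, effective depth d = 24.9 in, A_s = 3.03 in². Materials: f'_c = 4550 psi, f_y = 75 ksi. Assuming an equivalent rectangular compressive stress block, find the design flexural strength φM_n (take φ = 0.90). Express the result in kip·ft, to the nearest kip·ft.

φM_n ≈ 371 kip·ft

T = A_s f_y = 3.03 × 75 = 227.25 kips.
a = T/(0.85 f'_c b) = 227.25/(0.85 × 4.55 × 9.3) = 6.318 in.
M_n = T(d − a/2) = 227.25 × (24.9 − 3.159) = 4940.6 kip·in = 4940.6/12 = 411.72 kip·ft.
φM_n = 0.90 × 411.72 = 370.55 kip·ft.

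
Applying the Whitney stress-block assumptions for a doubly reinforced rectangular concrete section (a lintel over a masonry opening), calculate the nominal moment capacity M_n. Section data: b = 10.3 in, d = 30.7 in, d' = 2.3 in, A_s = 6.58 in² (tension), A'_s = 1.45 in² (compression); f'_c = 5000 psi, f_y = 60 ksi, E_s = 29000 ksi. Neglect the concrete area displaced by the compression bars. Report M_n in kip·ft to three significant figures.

Assume both steels yield.
a = (A_s − A'_s) f_y/(0.85 f'_c b) = (6.58 − 1.45) × 60/(0.85 × 5 × 10.3) = 7.031 in.
c = a/β₁ = 7.031/0.8 = 8.789 in; ε'_s = 0.003(c − d')/c = 0.0022 ≥ ε_y = 0.0021, so the compression steel yields.
M_n = (A_s − A'_s) f_y (d − a/2) + A'_s f_y (d − d') = 307.8 × (30.7 − 3.5155) + 87 × (30.7 − 2.3) = 8367.4 + 2470.8 = 10838.2 kip·in = 10838.2/12 = 903.18 kip·ft.

M_n ≈ 903 kip·ft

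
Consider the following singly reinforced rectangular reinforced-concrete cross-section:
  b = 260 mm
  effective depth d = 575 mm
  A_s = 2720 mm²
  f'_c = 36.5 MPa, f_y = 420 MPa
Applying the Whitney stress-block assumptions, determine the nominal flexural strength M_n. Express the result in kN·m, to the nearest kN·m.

T = A_s f_y = 2720 × 420 = 1142400 N = 1142.4 kN.
From C = T: a = T/(0.85 f'_c b) = 1142400/(0.85 × 36.5 × 260) = 141.62 mm.
M_n = T(d − a/2) = 1142.4 kN × (575 − 70.81) mm = 575.99 kN·m.

M_n ≈ 576 kN·m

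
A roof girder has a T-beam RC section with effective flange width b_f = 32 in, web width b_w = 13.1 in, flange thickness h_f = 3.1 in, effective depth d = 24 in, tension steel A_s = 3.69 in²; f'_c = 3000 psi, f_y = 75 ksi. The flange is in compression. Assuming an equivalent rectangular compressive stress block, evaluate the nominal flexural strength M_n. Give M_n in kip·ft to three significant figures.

Tension: T = A_s f_y = 3.69 × 75 = 276.75 kips.
Try a within the flange: a = T/(0.85 f'_c b_f) = 276.75/(0.85 × 3 × 32) = 3.392 in.
a = 3.392 > h_f = 3.1 in: the block extends into the web. Split into flange-overhang and web parts.
C_f = 0.85 f'_c (b_f − b_w) h_f = 0.85 × 3 × (32 − 13.1) × 3.1 = 149.4 kips.
Remaining web compression depth: a_w = (T − C_f)/(0.85 f'_c b_w) = (276.75 − 149.4)/(0.85 × 3 × 13.1) = 3.812 in.
M_n = C_f(d − h_f/2) + (T − C_f)(d − a_w/2) = 149.4 × (24 − 1.55) + 127.35 × (24 − 1.906) = 3354.0 + 2813.7 = 6167.7 kip·in.
M_n = 6167.7/12 = 513.98 kip·ft.

M_n ≈ 514 kip·ft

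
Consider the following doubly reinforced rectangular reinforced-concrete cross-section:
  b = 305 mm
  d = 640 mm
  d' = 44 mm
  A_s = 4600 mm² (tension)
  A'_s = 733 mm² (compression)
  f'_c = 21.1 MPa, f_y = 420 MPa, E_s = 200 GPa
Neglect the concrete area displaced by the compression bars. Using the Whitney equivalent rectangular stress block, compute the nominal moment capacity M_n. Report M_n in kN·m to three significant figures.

Assume both tension and compression steel yield.
Net tension couple steel: A_s − A'_s = 3867 mm².
a = (A_s − A'_s) f_y / (0.85 f'_c b) = 1624140/(0.85 × 21.1 × 305) = 296.91 mm.
c = a/β₁ = 296.91/0.85 = 349.31 mm; ε'_s = 0.003(c − d')/c = 0.0026 ≥ f_y/E_s = 0.0021, so compression steel does yield.
M_n = (A_s − A'_s) f_y (d − a/2) + A'_s f_y (d − d') = [1624140 × (640 − 148.455) + 307860 × (640 − 44)] × 10⁻⁶ = 798.34 + 183.48 = 981.82 kN·m.

M_n ≈ 982 kN·m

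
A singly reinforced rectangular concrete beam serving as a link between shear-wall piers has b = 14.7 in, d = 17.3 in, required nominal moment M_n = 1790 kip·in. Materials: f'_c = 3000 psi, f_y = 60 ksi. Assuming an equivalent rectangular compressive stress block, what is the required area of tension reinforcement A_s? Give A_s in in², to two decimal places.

A_s ≈ 1.89 in²

From M_n = 0.85 f'_c a b (d − a/2):
a = d − √(d² − 2M_n/(0.85 f'_c b)) = 17.3 − √(17.3² − 2 × 1790/(0.85 × 3 × 14.7)) = 3.025 in.
A_s = 0.85 f'_c a b / f_y = 0.85 × 3 × 3.025 × 14.7 / 60 = 1.890 in².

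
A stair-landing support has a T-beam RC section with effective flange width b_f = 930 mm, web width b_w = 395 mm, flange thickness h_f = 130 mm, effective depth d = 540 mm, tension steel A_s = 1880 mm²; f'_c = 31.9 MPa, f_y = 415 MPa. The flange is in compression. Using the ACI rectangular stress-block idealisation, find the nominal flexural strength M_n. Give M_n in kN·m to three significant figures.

M_n ≈ 409 kN·m

Tension: T = A_s f_y = 1880 × 415 = 780200 N.
Try a within the flange: a = T/(0.85 f'_c b_f) = 780200/(0.85 × 31.9 × 930) = 30.94 mm.
Since a = 30.94 ≤ h_f = 130 mm, the stress block lies entirely in the flange; analyse as a rectangular beam of width b_f.
M_n = T(d − a/2) = 780200 × (540 − 15.47) = 409.24 × 10⁶ N·mm.
M_n = 409.24 kN·m.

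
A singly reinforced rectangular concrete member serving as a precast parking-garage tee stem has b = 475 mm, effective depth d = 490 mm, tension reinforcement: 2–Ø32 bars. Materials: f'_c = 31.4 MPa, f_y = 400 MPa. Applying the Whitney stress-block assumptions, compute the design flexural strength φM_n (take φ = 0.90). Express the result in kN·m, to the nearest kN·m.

φM_n ≈ 269 kN·m

A_s = 2 × 804 = 1608 mm².
T = A_s f_y = 1608 × 400 = 643200 N = 643.2 kN.
From C = T: a = T/(0.85 f'_c b) = 643200/(0.85 × 31.4 × 475) = 50.73 mm.
M_n = T(d − a/2) = 643.2 kN × (490 − 25.365) mm = 298.85 kN·m.
φM_n = 0.90 × 298.85 = 268.97 kN·m.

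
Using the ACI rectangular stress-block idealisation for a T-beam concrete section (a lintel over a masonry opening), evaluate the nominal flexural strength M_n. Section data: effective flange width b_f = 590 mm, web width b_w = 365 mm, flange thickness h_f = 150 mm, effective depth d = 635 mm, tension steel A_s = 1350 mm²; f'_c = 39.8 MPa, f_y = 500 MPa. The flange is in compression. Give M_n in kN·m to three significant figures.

Tension: T = A_s f_y = 1350 × 500 = 675000 N.
Try a within the flange: a = T/(0.85 f'_c b_f) = 675000/(0.85 × 39.8 × 590) = 33.82 mm.
Since a = 33.82 ≤ h_f = 150 mm, the stress block lies entirely in the flange; analyse as a rectangular beam of width b_f.
M_n = T(d − a/2) = 675000 × (635 − 16.91) = 417.21 × 10⁶ N·mm.
M_n = 417.21 kN·m.

M_n ≈ 417 kN·m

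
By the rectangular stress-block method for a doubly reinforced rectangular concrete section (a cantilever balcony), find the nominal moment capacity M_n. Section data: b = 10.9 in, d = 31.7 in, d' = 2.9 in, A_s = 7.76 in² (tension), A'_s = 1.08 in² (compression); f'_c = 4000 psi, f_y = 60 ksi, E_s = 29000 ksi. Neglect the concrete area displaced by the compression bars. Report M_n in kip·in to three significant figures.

M_n ≈ 12400 kip·in

Assume both steels yield.
a = (A_s − A'_s) f_y/(0.85 f'_c b) = (7.76 − 1.08) × 60/(0.85 × 4 × 10.9) = 10.815 in.
c = a/β₁ = 10.815/0.85 = 12.724 in; ε'_s = 0.003(c − d')/c = 0.0023 ≥ ε_y = 0.0021, so the compression steel yields.
M_n = (A_s − A'_s) f_y (d − a/2) + A'_s f_y (d − d') = 400.8 × (31.7 − 5.4075) + 64.8 × (31.7 − 2.9) = 10538.0 + 1866.2 = 12404.2 kip·in.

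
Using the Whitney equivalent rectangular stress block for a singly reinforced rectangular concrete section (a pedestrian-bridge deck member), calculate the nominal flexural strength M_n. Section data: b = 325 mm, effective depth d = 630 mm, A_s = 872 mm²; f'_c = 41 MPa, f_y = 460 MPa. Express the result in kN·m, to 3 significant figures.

M_n ≈ 246 kN·m

T = A_s f_y = 872 × 460 = 401120 N = 401.12 kN.
From C = T: a = T/(0.85 f'_c b) = 401120/(0.85 × 41 × 325) = 35.42 mm.
M_n = T(d − a/2) = 401.12 kN × (630 − 17.71) mm = 245.60 kN·m.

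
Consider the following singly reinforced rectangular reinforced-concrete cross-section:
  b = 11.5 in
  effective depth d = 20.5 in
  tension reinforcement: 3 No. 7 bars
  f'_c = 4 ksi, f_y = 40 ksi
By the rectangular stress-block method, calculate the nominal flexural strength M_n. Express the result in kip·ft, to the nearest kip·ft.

A_s = 3 × 0.6 = 1.8 in².
T = A_s f_y = 1.8 × 40 = 72 kips.
a = T/(0.85 f'_c b) = 72/(0.85 × 4 × 11.5) = 1.841 in.
M_n = T(d − a/2) = 72 × (20.5 − 0.9205) = 1409.7 kip·in = 1409.7/12 = 117.48 kip·ft.

M_n ≈ 117 kip·ft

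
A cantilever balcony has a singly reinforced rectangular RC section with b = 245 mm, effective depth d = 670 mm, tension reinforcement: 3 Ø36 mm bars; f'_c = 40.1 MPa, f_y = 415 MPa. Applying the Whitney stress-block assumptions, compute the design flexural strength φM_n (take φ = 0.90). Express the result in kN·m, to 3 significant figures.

φM_n ≈ 678 kN·m

A_s = 3 × 1018 = 3054 mm².
T = A_s f_y = 3054 × 415 = 1267410 N = 1267.41 kN.
From C = T: a = T/(0.85 f'_c b) = 1267410/(0.85 × 40.1 × 245) = 151.77 mm.
M_n = T(d − a/2) = 1267.41 kN × (670 − 75.885) mm = 752.99 kN·m.
φM_n = 0.90 × 752.99 = 677.69 kN·m.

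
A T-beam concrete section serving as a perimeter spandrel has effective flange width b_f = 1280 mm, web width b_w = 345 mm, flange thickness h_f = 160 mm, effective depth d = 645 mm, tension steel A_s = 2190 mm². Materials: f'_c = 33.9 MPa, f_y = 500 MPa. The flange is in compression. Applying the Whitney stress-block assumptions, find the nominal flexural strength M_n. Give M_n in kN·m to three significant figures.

Tension: T = A_s f_y = 2190 × 500 = 1095000 N.
Try a within the flange: a = T/(0.85 f'_c b_f) = 1095000/(0.85 × 33.9 × 1280) = 29.69 mm.
Since a = 29.69 ≤ h_f = 160 mm, the stress block lies entirely in the flange; analyse as a rectangular beam of width b_f.
M_n = T(d − a/2) = 1095000 × (645 − 14.845) = 690.02 × 10⁶ N·mm.
M_n = 690.02 kN·m.

M_n ≈ 690 kN·m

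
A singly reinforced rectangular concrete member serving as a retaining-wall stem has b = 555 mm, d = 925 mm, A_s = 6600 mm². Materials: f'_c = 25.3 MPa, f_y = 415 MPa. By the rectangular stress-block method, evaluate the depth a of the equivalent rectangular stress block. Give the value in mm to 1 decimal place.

T = A_s f_y = 6600 × 415 = 2739000 N = 2739 kN.
Setting C = 0.85 f'_c a b equal to T: a = 2739000/(0.85 × 25.3 × 555) = 229.5 mm.

a ≈ 229.5 mm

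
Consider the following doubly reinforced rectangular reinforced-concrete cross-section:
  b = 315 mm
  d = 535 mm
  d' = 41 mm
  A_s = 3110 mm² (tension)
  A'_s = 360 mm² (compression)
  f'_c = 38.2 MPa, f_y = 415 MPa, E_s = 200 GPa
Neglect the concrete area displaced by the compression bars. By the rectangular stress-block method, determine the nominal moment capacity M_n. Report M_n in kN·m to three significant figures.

M_n ≈ 621 kN·m

Assume both tension and compression steel yield.
Net tension couple steel: A_s − A'_s = 2750 mm².
a = (A_s − A'_s) f_y / (0.85 f'_c b) = 1141250/(0.85 × 38.2 × 315) = 111.58 mm.
c = a/β₁ = 111.58/0.777 = 143.60 mm; ε'_s = 0.003(c − d')/c = 0.0021 ≥ f_y/E_s = 0.0021, so compression steel does yield.
M_n = (A_s − A'_s) f_y (d − a/2) + A'_s f_y (d − d') = [1141250 × (535 − 55.79) + 149400 × (535 − 41)] × 10⁻⁶ = 546.90 + 73.80 = 620.70 kN·m.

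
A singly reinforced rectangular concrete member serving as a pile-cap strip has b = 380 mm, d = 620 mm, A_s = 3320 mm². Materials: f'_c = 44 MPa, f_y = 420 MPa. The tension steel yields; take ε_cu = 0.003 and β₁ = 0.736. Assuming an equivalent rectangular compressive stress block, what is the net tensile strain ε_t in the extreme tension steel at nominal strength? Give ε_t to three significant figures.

ε_t ≈ 0.0110

a = A_s f_y/(0.85 f'_c b) = 98.11 mm.
β₁ = 0.736, so c = a/β₁ = 98.11/0.736 = 133.30 mm.
From the linear strain diagram with ε_cu = 0.003: ε_t = 0.003 (d − c)/c = 0.003 × (620 − 133.30)/133.30 = 0.0110.
Since ε_t ≥ 0.005, the section is tension-controlled.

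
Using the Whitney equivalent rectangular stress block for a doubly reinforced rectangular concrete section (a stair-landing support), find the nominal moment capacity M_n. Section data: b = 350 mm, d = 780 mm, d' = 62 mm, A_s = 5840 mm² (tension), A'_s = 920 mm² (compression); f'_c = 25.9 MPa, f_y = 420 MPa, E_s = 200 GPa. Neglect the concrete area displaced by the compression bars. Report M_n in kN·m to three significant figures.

Assume both tension and compression steel yield.
Net tension couple steel: A_s − A'_s = 4920 mm².
a = (A_s − A'_s) f_y / (0.85 f'_c b) = 2066400/(0.85 × 25.9 × 350) = 268.18 mm.
c = a/β₁ = 268.18/0.85 = 315.51 mm; ε'_s = 0.003(c − d')/c = 0.0024 ≥ f_y/E_s = 0.0021, so compression steel does yield.
M_n = (A_s − A'_s) f_y (d − a/2) + A'_s f_y (d − d') = [2066400 × (780 − 134.09) + 386400 × (780 − 62)] × 10⁻⁶ = 1334.71 + 277.44 = 1612.15 kN·m.

M_n ≈ 1610 kN·m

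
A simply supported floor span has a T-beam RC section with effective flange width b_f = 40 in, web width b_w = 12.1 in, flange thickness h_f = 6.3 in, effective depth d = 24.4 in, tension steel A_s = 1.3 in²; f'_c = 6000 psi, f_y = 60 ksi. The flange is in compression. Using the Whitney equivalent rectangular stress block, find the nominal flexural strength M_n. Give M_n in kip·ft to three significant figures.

M_n ≈ 157 kip·ft

Tension: T = A_s f_y = 1.3 × 60 = 78 kips.
Try a within the flange: a = T/(0.85 f'_c b_f) = 78/(0.85 × 6 × 40) = 0.382 in.
Since a = 0.382 ≤ h_f = 6.3 in, the stress block lies entirely in the flange; analyse as a rectangular beam of width b_f.
M_n = T(d − a/2) = 78 × (24.4 − 0.191) = 1888.3 kip·in.
M_n = 1888.3/12 = 157.36 kip·ft.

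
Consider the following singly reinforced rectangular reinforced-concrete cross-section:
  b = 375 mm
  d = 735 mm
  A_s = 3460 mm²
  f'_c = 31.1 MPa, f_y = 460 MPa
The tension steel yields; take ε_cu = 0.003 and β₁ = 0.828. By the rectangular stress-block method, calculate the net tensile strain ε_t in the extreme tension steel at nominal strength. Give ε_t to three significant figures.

a = A_s f_y/(0.85 f'_c b) = 160.55 mm.
β₁ = 0.828, so c = a/β₁ = 160.55/0.828 = 193.90 mm.
From the linear strain diagram with ε_cu = 0.003: ε_t = 0.003 (d − c)/c = 0.003 × (735 − 193.90)/193.90 = 0.00837.
Since ε_t ≥ 0.005, the section is tension-controlled.

ε_t ≈ 0.00837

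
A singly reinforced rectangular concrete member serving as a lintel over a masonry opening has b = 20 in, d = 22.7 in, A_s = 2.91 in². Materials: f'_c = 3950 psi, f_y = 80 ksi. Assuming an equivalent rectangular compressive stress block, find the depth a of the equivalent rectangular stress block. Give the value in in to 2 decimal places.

T = A_s f_y = 2.91 × 80 = 232.8 kips.
a = T/(0.85 f'_c b) = 232.8/(0.85 × 3.95 × 20) = 3.47 in.

a ≈ 3.47 in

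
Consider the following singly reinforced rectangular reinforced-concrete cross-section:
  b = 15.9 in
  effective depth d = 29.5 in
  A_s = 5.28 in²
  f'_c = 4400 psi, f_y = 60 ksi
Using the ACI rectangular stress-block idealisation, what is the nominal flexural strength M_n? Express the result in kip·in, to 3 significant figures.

M_n ≈ 8500 kip·in

T = A_s f_y = 5.28 × 60 = 316.8 kips.
a = T/(0.85 f'_c b) = 316.8/(0.85 × 4.4 × 15.9) = 5.327 in.
M_n = T(d − a/2) = 316.8 × (29.5 − 2.6635) = 8501.8 kip·in.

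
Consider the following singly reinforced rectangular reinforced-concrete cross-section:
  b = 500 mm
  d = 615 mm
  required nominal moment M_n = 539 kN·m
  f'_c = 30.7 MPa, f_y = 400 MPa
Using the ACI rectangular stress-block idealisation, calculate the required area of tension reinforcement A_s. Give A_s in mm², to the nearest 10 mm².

With M_n = 0.85 f'_c a b (d − a/2), solve the quadratic for a:
a = d − √(d² − 2M_n/(0.85 f'_c b)) = 615 − √(615² − 2 × 539×10⁶/(0.85 × 30.7 × 500)) = 71.31 mm.
A_s = 0.85 f'_c a b / f_y = 0.85 × 30.7 × 71.31 × 500 / 400 = 2326.0 mm².

A_s ≈ 2330 mm²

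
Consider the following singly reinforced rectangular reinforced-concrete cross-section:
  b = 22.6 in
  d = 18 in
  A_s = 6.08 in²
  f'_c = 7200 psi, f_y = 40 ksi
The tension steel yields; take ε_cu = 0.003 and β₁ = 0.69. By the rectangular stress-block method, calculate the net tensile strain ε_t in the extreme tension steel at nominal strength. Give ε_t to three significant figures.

a = A_s f_y/(0.85 f'_c b) = 1.758 in.
β₁ = 0.69, so c = a/β₁ = 1.758/0.69 = 2.548 in.
From the linear strain diagram with ε_cu = 0.003: ε_t = 0.003 (d − c)/c = 0.003 × (18 − 2.548)/2.548 = 0.0182.
Since ε_t ≥ 0.005, the section is tension-controlled.

ε_t ≈ 0.0182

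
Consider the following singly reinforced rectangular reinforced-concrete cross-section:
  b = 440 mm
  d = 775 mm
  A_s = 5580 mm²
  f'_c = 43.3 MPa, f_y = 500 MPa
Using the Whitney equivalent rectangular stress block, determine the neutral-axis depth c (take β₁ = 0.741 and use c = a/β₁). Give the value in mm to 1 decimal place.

T = A_s f_y = 5580 × 500 = 2790000 N = 2790 kN.
Setting C = 0.85 f'_c a b equal to T: a = 2790000/(0.85 × 43.3 × 440) = 172.284 mm.
With β₁ = 0.741, c = a/β₁ = 172.284/0.741 = 232.5 mm.

c ≈ 232.5 mm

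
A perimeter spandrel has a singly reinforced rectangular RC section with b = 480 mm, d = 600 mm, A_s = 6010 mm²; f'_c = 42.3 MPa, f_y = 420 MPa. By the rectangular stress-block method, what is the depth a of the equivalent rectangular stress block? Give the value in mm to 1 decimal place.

T = A_s f_y = 6010 × 420 = 2524200 N = 2524.2 kN.
Setting C = 0.85 f'_c a b equal to T: a = 2524200/(0.85 × 42.3 × 480) = 146.3 mm.

a ≈ 146.3 mm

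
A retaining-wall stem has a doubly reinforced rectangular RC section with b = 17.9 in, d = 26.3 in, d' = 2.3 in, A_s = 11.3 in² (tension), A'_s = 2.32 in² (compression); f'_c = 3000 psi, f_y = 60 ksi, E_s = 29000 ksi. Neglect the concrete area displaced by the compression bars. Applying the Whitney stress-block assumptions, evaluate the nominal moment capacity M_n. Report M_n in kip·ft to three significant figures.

Assume both steels yield.
a = (A_s − A'_s) f_y/(0.85 f'_c b) = (11.3 − 2.32) × 60/(0.85 × 3 × 17.9) = 11.804 in.
c = a/β₁ = 11.804/0.85 = 13.887 in; ε'_s = 0.003(c − d')/c = 0.0025 ≥ ε_y = 0.0021, so the compression steel yields.
M_n = (A_s − A'_s) f_y (d − a/2) + A'_s f_y (d − d') = 538.8 × (26.3 − 5.902) + 139.2 × (26.3 − 2.3) = 10990.4 + 3340.8 = 14331.2 kip·in = 14331.2/12 = 1194.27 kip·ft.

M_n ≈ 1190 kip·ft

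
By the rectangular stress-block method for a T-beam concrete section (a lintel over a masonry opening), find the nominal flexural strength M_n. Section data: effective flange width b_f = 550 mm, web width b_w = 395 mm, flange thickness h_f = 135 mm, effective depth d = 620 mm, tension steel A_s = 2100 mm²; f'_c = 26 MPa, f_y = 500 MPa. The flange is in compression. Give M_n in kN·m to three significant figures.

M_n ≈ 606 kN·m

Tension: T = A_s f_y = 2100 × 500 = 1050000 N.
Try a within the flange: a = T/(0.85 f'_c b_f) = 1050000/(0.85 × 26 × 550) = 86.38 mm.
Since a = 86.38 ≤ h_f = 135 mm, the stress block lies entirely in the flange; analyse as a rectangular beam of width b_f.
M_n = T(d − a/2) = 1050000 × (620 − 43.19) = 605.65 × 10⁶ N·mm.
M_n = 605.65 kN·m.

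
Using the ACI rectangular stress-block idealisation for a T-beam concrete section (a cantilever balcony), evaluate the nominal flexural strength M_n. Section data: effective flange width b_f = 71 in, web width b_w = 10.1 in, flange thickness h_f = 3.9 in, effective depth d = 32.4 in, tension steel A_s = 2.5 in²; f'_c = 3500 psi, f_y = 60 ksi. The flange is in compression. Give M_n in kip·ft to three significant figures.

M_n ≈ 401 kip·ft

Tension: T = A_s f_y = 2.5 × 60 = 150 kips.
Try a within the flange: a = T/(0.85 f'_c b_f) = 150/(0.85 × 3.5 × 71) = 0.710 in.
Since a = 0.710 ≤ h_f = 3.9 in, the stress block lies entirely in the flange; analyse as a rectangular beam of width b_f.
M_n = T(d − a/2) = 150 × (32.4 − 0.355) = 4806.8 kip·in.
M_n = 4806.8/12 = 400.57 kip·ft.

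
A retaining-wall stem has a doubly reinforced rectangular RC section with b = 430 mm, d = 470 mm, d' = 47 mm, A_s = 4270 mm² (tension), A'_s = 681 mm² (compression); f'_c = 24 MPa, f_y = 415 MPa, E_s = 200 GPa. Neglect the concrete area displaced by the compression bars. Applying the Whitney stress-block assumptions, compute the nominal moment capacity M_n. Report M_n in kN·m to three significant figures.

M_n ≈ 693 kN·m

Assume both tension and compression steel yield.
Net tension couple steel: A_s − A'_s = 3589 mm².
a = (A_s − A'_s) f_y / (0.85 f'_c b) = 1489435/(0.85 × 24 × 430) = 169.79 mm.
c = a/β₁ = 169.79/0.85 = 199.75 mm; ε'_s = 0.003(c − d')/c = 0.0023 ≥ f_y/E_s = 0.0021, so compression steel does yield.
M_n = (A_s − A'_s) f_y (d − a/2) + A'_s f_y (d − d') = [1489435 × (470 − 84.895) + 282615 × (470 − 47)] × 10⁻⁶ = 573.59 + 119.55 = 693.14 kN·m.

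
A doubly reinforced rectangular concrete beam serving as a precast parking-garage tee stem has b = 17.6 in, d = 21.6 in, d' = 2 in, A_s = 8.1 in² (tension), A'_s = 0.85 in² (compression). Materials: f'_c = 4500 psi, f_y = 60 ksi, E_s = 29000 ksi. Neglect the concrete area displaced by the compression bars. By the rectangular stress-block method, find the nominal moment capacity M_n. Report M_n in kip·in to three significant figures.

Assume both steels yield.
a = (A_s − A'_s) f_y/(0.85 f'_c b) = (8.1 − 0.85) × 60/(0.85 × 4.5 × 17.6) = 6.462 in.
c = a/β₁ = 6.462/0.825 = 7.833 in; ε'_s = 0.003(c − d')/c = 0.0022 ≥ ε_y = 0.0021, so the compression steel yields.
M_n = (A_s − A'_s) f_y (d − a/2) + A'_s f_y (d − d') = 435 × (21.6 − 3.231) + 51 × (21.6 − 2) = 7990.5 + 999.6 = 8990.1 kip·in.

M_n ≈ 8990 kip·in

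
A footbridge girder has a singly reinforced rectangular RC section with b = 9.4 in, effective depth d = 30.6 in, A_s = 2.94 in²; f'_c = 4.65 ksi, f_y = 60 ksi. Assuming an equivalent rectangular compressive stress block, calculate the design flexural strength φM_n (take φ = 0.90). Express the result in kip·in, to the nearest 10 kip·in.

φM_n ≈ 4480 kip·in

T = A_s f_y = 2.94 × 60 = 176.4 kips.
a = T/(0.85 f'_c b) = 176.4/(0.85 × 4.65 × 9.4) = 4.748 in.
M_n = T(d − a/2) = 176.4 × (30.6 − 2.374) = 4979.1 kip·in.
φM_n = 0.90 × 4979.1 = 4481.2 kip·in.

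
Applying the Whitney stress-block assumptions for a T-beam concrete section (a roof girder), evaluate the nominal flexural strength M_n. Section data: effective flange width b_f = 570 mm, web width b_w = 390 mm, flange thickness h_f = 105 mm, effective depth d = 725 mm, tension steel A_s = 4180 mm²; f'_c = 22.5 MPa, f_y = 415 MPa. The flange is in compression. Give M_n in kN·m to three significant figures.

M_n ≈ 1110 kN·m

Tension: T = A_s f_y = 4180 × 415 = 1734700 N.
Try a within the flange: a = T/(0.85 f'_c b_f) = 1734700/(0.85 × 22.5 × 570) = 159.13 mm.
a = 159.13 > h_f = 105 mm: the block extends into the web. Split into flange-overhang and web parts.
C_f = 0.85 f'_c (b_f − b_w) h_f = 0.85 × 22.5 × (570 − 390) × 105 = 361463 N.
Remaining web compression depth: a_w = (T − C_f)/(0.85 f'_c b_w) = (1734700 − 361463)/(0.85 × 22.5 × 390) = 184.11 mm.
M_n = C_f(d − h_f/2) + (T − C_f)(d − a_w/2) = 361463 × (725 − 52.5) + 1373237 × (725 − 92.055) = 243.08 + 869.18 = 1112.26 × 10⁶ N·mm.
M_n = 1112.26 kN·m.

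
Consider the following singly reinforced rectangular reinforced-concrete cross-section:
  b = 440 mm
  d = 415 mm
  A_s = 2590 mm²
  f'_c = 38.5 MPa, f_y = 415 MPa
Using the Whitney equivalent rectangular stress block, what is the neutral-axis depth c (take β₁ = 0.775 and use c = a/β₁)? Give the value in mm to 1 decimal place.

c ≈ 96.3 mm

T = A_s f_y = 2590 × 415 = 1074850 N = 1074.85 kN.
Setting C = 0.85 f'_c a b equal to T: a = 1074850/(0.85 × 38.5 × 440) = 74.648 mm.
With β₁ = 0.775, c = a/β₁ = 74.648/0.775 = 96.3 mm.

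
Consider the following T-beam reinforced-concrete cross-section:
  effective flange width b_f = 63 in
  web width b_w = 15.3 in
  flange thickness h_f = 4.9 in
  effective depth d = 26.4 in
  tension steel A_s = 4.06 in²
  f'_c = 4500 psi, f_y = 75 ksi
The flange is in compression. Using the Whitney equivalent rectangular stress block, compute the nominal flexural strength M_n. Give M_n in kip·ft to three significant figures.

Tension: T = A_s f_y = 4.06 × 75 = 304.5 kips.
Try a within the flange: a = T/(0.85 f'_c b_f) = 304.5/(0.85 × 4.5 × 63) = 1.264 in.
Since a = 1.264 ≤ h_f = 4.9 in, the stress block lies entirely in the flange; analyse as a rectangular beam of width b_f.
M_n = T(d − a/2) = 304.5 × (26.4 − 0.632) = 7846.4 kip·in.
M_n = 7846.4/12 = 653.87 kip·ft.

M_n ≈ 654 kip·ft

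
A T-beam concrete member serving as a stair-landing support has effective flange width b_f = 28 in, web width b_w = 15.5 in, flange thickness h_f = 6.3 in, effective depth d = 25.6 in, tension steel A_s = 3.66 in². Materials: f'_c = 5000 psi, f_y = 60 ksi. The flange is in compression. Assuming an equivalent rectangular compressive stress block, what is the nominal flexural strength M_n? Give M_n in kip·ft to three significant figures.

Tension: T = A_s f_y = 3.66 × 60 = 219.6 kips.
Try a within the flange: a = T/(0.85 f'_c b_f) = 219.6/(0.85 × 5 × 28) = 1.845 in.
Since a = 1.845 ≤ h_f = 6.3 in, the stress block lies entirely in the flange; analyse as a rectangular beam of width b_f.
M_n = T(d − a/2) = 219.6 × (25.6 − 0.9225) = 5419.2 kip·in.
M_n = 5419.2/12 = 451.60 kip·ft.

M_n ≈ 452 kip·ft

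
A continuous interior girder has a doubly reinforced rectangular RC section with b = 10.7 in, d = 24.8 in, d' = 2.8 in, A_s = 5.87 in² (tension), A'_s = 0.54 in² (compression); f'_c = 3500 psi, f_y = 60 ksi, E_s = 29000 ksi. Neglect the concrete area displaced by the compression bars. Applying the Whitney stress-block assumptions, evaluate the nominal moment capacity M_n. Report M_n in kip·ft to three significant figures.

M_n ≈ 586 kip·ft

Assume both steels yield.
a = (A_s − A'_s) f_y/(0.85 f'_c b) = (5.87 − 0.54) × 60/(0.85 × 3.5 × 10.7) = 10.046 in.
c = a/β₁ = 10.046/0.85 = 11.819 in; ε'_s = 0.003(c − d')/c = 0.0023 ≥ ε_y = 0.0021, so the compression steel yields.
M_n = (A_s − A'_s) f_y (d − a/2) + A'_s f_y (d − d') = 319.8 × (24.8 − 5.023) + 32.4 × (24.8 − 2.8) = 6324.7 + 712.8 = 7037.5 kip·in = 7037.5/12 = 586.46 kip·ft.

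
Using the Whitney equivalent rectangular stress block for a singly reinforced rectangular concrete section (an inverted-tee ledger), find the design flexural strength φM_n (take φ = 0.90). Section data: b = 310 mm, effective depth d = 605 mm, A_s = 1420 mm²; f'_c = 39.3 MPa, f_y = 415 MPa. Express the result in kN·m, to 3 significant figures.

φM_n ≈ 306 kN·m

T = A_s f_y = 1420 × 415 = 589300 N = 589.3 kN.
From C = T: a = T/(0.85 f'_c b) = 589300/(0.85 × 39.3 × 310) = 56.91 mm.
M_n = T(d − a/2) = 589.3 kN × (605 − 28.455) mm = 339.76 kN·m.
φM_n = 0.90 × 339.76 = 305.78 kN·m.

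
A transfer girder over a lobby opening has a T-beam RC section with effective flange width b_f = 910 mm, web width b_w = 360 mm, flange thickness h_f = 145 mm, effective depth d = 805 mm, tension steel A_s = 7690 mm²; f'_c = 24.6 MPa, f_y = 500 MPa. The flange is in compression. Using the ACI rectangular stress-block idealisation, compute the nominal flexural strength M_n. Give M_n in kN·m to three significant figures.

Tension: T = A_s f_y = 7690 × 500 = 3845000 N.
Try a within the flange: a = T/(0.85 f'_c b_f) = 3845000/(0.85 × 24.6 × 910) = 202.07 mm.
a = 202.07 > h_f = 145 mm: the block extends into the web. Split into flange-overhang and web parts.
C_f = 0.85 f'_c (b_f − b_w) h_f = 0.85 × 24.6 × (910 − 360) × 145 = 1667573 N.
Remaining web compression depth: a_w = (T − C_f)/(0.85 f'_c b_w) = (3845000 − 1667573)/(0.85 × 24.6 × 360) = 289.26 mm.
M_n = C_f(d − h_f/2) + (T − C_f)(d − a_w/2) = 1667573 × (805 − 72.5) + 2177427 × (805 − 144.63) = 1221.50 + 1437.91 = 2659.41 × 10⁶ N·mm.
M_n = 2659.41 kN·m.

M_n ≈ 2660 kN·m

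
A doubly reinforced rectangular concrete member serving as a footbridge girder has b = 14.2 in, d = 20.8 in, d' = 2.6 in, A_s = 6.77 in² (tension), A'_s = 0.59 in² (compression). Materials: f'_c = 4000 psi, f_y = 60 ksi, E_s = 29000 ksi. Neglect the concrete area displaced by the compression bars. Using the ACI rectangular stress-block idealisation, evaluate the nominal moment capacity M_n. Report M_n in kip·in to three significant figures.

Assume both steels yield.
a = (A_s − A'_s) f_y/(0.85 f'_c b) = (6.77 − 0.59) × 60/(0.85 × 4 × 14.2) = 7.680 in.
c = a/β₁ = 7.680/0.85 = 9.035 in; ε'_s = 0.003(c − d')/c = 0.0021 ≥ ε_y = 0.0021, so the compression steel yields.
M_n = (A_s − A'_s) f_y (d − a/2) + A'_s f_y (d − d') = 370.8 × (20.8 − 3.84) + 35.4 × (20.8 − 2.6) = 6288.8 + 644.3 = 6933.1 kip·in.

M_n ≈ 6930 kip·in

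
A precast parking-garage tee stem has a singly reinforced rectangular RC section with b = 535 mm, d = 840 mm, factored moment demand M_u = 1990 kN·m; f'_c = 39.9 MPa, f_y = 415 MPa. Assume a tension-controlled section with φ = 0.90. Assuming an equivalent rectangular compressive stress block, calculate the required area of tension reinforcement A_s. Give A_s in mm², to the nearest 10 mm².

A_s ≈ 7010 mm²

M_n = M_u/φ = 1990/0.90 = 2211.11 kN·m.
With M_n = 0.85 f'_c a b (d − a/2), solve the quadratic for a:
a = d − √(d² − 2M_n/(0.85 f'_c b)) = 840 − √(840² − 2 × 2211.11×10⁶/(0.85 × 39.9 × 535)) = 160.38 mm.
A_s = 0.85 f'_c a b / f_y = 0.85 × 39.9 × 160.38 × 535 / 415 = 7012.1 mm².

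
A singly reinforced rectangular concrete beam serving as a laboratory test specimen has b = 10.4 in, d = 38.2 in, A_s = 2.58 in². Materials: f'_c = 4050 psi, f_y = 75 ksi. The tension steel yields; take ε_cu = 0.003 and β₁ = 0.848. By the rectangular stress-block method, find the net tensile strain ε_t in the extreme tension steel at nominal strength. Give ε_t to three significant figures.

ε_t ≈ 0.0150

a = A_s f_y/(0.85 f'_c b) = 5.405 in.
β₁ = 0.848, so c = a/β₁ = 5.405/0.848 = 6.374 in.
From the linear strain diagram with ε_cu = 0.003: ε_t = 0.003 (d − c)/c = 0.003 × (38.2 − 6.374)/6.374 = 0.0150.
Since ε_t ≥ 0.005, the section is tension-controlled.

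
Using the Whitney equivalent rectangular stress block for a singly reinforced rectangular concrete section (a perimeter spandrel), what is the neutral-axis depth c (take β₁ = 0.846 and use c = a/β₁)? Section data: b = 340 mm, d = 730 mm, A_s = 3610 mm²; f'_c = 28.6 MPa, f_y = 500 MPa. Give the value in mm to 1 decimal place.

c ≈ 258.1 mm

T = A_s f_y = 3610 × 500 = 1805000 N = 1805 kN.
Setting C = 0.85 f'_c a b equal to T: a = 1805000/(0.85 × 28.6 × 340) = 218.380 mm.
With β₁ = 0.846, c = a/β₁ = 218.380/0.846 = 258.1 mm.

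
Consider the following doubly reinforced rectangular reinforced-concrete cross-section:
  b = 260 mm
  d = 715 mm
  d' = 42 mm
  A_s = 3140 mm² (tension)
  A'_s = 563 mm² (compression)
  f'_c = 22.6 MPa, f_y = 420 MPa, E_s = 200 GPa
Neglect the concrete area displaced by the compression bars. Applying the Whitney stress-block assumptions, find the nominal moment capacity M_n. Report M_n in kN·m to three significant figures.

M_n ≈ 816 kN·m

Assume both tension and compression steel yield.
Net tension couple steel: A_s − A'_s = 2577 mm².
a = (A_s − A'_s) f_y / (0.85 f'_c b) = 1082340/(0.85 × 22.6 × 260) = 216.70 mm.
c = a/β₁ = 216.70/0.85 = 254.94 mm; ε'_s = 0.003(c − d')/c = 0.0025 ≥ f_y/E_s = 0.0021, so compression steel does yield.
M_n = (A_s − A'_s) f_y (d − a/2) + A'_s f_y (d − d') = [1082340 × (715 − 108.35) + 236460 × (715 − 42)] × 10⁻⁶ = 656.60 + 159.14 = 815.74 kN·m.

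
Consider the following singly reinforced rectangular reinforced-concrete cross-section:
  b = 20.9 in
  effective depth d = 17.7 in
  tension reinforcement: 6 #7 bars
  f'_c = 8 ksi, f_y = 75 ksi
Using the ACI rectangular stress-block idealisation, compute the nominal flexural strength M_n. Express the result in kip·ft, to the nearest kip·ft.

A_s = 6 × 0.6 = 3.6 in².
T = A_s f_y = 3.6 × 75 = 270 kips.
a = T/(0.85 f'_c b) = 270/(0.85 × 8 × 20.9) = 1.900 in.
M_n = T(d − a/2) = 270 × (17.7 − 0.95) = 4522.5 kip·in = 4522.5/12 = 376.88 kip·ft.

M_n ≈ 377 kip·ft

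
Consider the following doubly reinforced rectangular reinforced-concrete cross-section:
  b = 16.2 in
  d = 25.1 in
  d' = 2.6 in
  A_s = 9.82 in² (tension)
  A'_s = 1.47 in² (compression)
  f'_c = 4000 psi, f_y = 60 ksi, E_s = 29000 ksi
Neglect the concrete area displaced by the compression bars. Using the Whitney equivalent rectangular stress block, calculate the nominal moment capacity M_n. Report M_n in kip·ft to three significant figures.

M_n ≈ 1020 kip·ft

Assume both steels yield.
a = (A_s − A'_s) f_y/(0.85 f'_c b) = (9.82 − 1.47) × 60/(0.85 × 4 × 16.2) = 9.096 in.
c = a/β₁ = 9.096/0.85 = 10.701 in; ε'_s = 0.003(c − d')/c = 0.0023 ≥ ε_y = 0.0021, so the compression steel yields.
M_n = (A_s − A'_s) f_y (d − a/2) + A'_s f_y (d − d') = 501 × (25.1 − 4.548) + 88.2 × (25.1 − 2.6) = 10296.6 + 1984.5 = 12281.1 kip·in = 12281.1/12 = 1023.43 kip·ft.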